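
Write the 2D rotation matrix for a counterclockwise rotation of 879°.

Rotation matrix formula: [[cos θ, -sin θ], [sin θ, cos θ]]
For θ = 879°:
cos(879°) = -0.9336
sin(879°) = 0.3584
Result: [[-0.9336, -0.3584], [0.3584, -0.9336]]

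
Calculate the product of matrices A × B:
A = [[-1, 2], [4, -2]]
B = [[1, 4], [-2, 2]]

Matrix multiplication:
C[0][0] = -1×1 + 2×-2 = -5
C[0][1] = -1×4 + 2×2 = 0
C[1][0] = 4×1 + -2×-2 = 8
C[1][1] = 4×4 + -2×2 = 12
Result: [[-5, 0], [8, 12]]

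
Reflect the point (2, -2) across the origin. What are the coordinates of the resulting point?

Reflection across origin: (2, -2) → (-2, 2)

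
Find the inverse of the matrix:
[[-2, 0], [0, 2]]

For [[a,b],[c,d]], inverse = (1/det)·[[d,-b],[-c,a]]
det = (-2)(2) - (0)(0) = -4 - 0 = -4
Inverse = (1/-4)·[[2, 0], [0, -2]]
= [[-1/2, 0], [0, 1/2]]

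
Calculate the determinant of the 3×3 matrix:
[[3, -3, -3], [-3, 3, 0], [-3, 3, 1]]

Expansion along first row:
det = 3·det([[3,0],[3,1]]) - -3·det([[-3,0],[-3,1]]) + -3·det([[-3,3],[-3,3]])
    = 3·(3·1 - 0·3) - -3·(-3·1 - 0·-3) + -3·(-3·3 - 3·-3)
    = 3·3 - -3·-3 + -3·0
    = 9 + -9 + 0 = 0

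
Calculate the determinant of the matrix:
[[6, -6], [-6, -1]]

For a 2×2 matrix [[a, b], [c, d]], det = ad - bc
det = (6)(-1) - (-6)(-6) = -6 - 36 = -42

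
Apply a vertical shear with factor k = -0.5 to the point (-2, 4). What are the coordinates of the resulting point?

Shear matrix for vertical shear with factor k = -0.5:
[[1, 0], [-0.50, 1]]
Result: (-2, 4) → (-2, 5)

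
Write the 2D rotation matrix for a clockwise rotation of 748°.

Rotation matrix formula: [[cos θ, -sin θ], [sin θ, cos θ]]
A clockwise rotation by 748° is equivalent to a counterclockwise rotation by -748°.
For θ = -748°:
cos(-748°) = 0.8829
sin(-748°) = -0.4695
Result: [[0.8829, 0.4695], [-0.4695, 0.8829]]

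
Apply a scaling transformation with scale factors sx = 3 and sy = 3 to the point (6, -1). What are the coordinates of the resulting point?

Scaling matrix:
[[3, 0], [0, 3]]
Result: (6 × 3, -1 × 3) = (18, -3)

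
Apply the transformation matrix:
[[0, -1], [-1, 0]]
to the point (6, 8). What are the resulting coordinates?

Matrix multiplication:
[[0, -1], [-1, 0]] × [6, 8]ᵀ
= [(0)(6) + (-1)(8), (-1)(6) + (0)(8)]ᵀ
= [-8, -6]ᵀ
Result: (-8, -6)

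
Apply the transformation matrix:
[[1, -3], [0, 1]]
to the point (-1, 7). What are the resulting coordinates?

Matrix multiplication:
[[1, -3], [0, 1]] × [-1, 7]ᵀ
= [(1)(-1) + (-3)(7), (0)(-1) + (1)(7)]ᵀ
= [-22, 7]ᵀ
Result: (-22, 7)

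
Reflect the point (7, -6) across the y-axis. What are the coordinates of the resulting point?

Reflection across y-axis: (7, -6) → (-7, -6)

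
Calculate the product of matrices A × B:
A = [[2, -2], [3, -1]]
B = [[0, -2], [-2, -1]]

Matrix multiplication:
C[0][0] = 2×0 + -2×-2 = 4
C[0][1] = 2×-2 + -2×-1 = -2
C[1][0] = 3×0 + -1×-2 = 2
C[1][1] = 3×-2 + -1×-1 = -5
Result: [[4, -2], [2, -5]]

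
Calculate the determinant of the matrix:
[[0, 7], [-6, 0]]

For a 2×2 matrix [[a, b], [c, d]], det = ad - bc
det = (0)(0) - (7)(-6) = 0 - -42 = 42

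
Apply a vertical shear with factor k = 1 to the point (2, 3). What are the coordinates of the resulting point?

Shear matrix for vertical shear with factor k = 1:
[[1, 0], [1, 1]]
Result: (2, 3) → (2, 5)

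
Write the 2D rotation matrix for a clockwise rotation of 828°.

Rotation matrix formula: [[cos θ, -sin θ], [sin θ, cos θ]]
A clockwise rotation by 828° is equivalent to a counterclockwise rotation by -828°.
For θ = -828°:
cos(-828°) = -0.3090
sin(-828°) = -0.9511
Result: [[-0.3090, 0.9511], [-0.9511, -0.3090]]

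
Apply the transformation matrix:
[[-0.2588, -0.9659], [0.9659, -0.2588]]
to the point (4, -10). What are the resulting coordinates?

Matrix multiplication:
[[-0.2588, -0.9659], [0.9659, -0.2588]] × [4, -10]ᵀ
= [(-0.2588)(4) + (-0.9659)(-10), (0.9659)(4) + (-0.2588)(-10)]ᵀ
= [8.6238, 6.4516]ᵀ
Result: (8.6238, 6.4516)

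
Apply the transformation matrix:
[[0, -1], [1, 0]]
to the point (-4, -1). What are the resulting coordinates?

Matrix multiplication:
[[0, -1], [1, 0]] × [-4, -1]ᵀ
= [(0)(-4) + (-1)(-1), (1)(-4) + (0)(-1)]ᵀ
= [1, -4]ᵀ
Result: (1, -4)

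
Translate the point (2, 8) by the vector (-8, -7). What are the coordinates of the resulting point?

Translation by (-8, -7) (homogeneous matrix [[1, 0, -8], [0, 1, -7], [0, 0, 1]]):
x' = 2 + -8 = -6
y' = 8 + -7 = 1
Result: (-6, 1)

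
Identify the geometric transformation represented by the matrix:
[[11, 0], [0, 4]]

This matrix represents: non-uniform scaling by sx = 11, sy = 4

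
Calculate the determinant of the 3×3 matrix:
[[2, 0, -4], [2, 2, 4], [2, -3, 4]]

Expansion along first row:
det = 2·det([[2,4],[-3,4]]) - 0·det([[2,4],[2,4]]) + -4·det([[2,2],[2,-3]])
    = 2·(2·4 - 4·-3) - 0·(2·4 - 4·2) + -4·(2·-3 - 2·2)
    = 2·20 - 0·0 + -4·-10
    = 40 + 0 + 40 = 80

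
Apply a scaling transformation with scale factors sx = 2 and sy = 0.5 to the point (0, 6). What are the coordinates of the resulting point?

Scaling matrix:
[[2, 0], [0, 0.50]]
Result: (0 × 2, 6 × 0.5) = (0, 3)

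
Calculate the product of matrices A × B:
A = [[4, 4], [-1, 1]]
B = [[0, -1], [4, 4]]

Matrix multiplication:
C[0][0] = 4×0 + 4×4 = 16
C[0][1] = 4×-1 + 4×4 = 12
C[1][0] = -1×0 + 1×4 = 4
C[1][1] = -1×-1 + 1×4 = 5
Result: [[16, 12], [4, 5]]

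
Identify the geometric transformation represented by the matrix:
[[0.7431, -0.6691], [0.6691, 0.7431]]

This matrix represents: rotation by 42° counterclockwise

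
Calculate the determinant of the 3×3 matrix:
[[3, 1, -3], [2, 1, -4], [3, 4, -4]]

Expansion along first row:
det = 3·det([[1,-4],[4,-4]]) - 1·det([[2,-4],[3,-4]]) + -3·det([[2,1],[3,4]])
    = 3·(1·-4 - -4·4) - 1·(2·-4 - -4·3) + -3·(2·4 - 1·3)
    = 3·12 - 1·4 + -3·5
    = 36 + -4 + -15 = 17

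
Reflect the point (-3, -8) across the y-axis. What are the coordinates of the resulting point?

Reflection across y-axis: (-3, -8) → (3, -8)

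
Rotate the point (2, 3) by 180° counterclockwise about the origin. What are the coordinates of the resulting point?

Rotation matrix for 180°: [[cos 180°, -sin 180°], [sin 180°, cos 180°]] = [[-1, 0], [0, -1]]
[[-1, 0], [0, -1]] × [2, 3]ᵀ = [-2, -3]ᵀ
Result: (-2, -3)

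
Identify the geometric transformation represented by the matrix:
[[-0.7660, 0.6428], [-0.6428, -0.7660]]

This matrix represents: rotation by 220° counterclockwise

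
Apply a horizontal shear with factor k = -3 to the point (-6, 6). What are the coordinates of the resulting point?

Shear matrix for horizontal shear with factor k = -3:
[[1, -3], [0, 1]]
Result: (-6, 6) → (-24, 6)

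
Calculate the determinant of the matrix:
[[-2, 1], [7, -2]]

For a 2×2 matrix [[a, b], [c, d]], det = ad - bc
det = (-2)(-2) - (1)(7) = 4 - 7 = -3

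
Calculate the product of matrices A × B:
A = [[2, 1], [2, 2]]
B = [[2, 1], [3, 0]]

Matrix multiplication:
C[0][0] = 2×2 + 1×3 = 7
C[0][1] = 2×1 + 1×0 = 2
C[1][0] = 2×2 + 2×3 = 10
C[1][1] = 2×1 + 2×0 = 2
Result: [[7, 2], [10, 2]]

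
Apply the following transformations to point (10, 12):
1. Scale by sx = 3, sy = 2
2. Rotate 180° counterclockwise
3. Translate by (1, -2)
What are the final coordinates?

Step 1: Scale → (30, 24)
Step 2: Rotate 180° → (-30, -24)
Step 3: Translate → (-29, -26)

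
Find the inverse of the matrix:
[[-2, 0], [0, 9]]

For [[a,b],[c,d]], inverse = (1/det)·[[d,-b],[-c,a]]
det = (-2)(9) - (0)(0) = -18 - 0 = -18
Inverse = (1/-18)·[[9, 0], [0, -2]]
= [[-1/2, 0], [0, 1/9]]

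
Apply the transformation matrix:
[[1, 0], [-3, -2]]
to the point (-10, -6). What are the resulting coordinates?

Matrix multiplication:
[[1, 0], [-3, -2]] × [-10, -6]ᵀ
= [(1)(-10) + (0)(-6), (-3)(-10) + (-2)(-6)]ᵀ
= [-10, 42]ᵀ
Result: (-10, 42)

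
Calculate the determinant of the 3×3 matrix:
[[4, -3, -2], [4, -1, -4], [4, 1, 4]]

Expansion along first row:
det = 4·det([[-1,-4],[1,4]]) - -3·det([[4,-4],[4,4]]) + -2·det([[4,-1],[4,1]])
    = 4·(-1·4 - -4·1) - -3·(4·4 - -4·4) + -2·(4·1 - -1·4)
    = 4·0 - -3·32 + -2·8
    = 0 + 96 + -16 = 80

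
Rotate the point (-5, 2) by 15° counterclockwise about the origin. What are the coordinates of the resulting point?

Rotation matrix for 15°: [[cos 15°, -sin 15°], [sin 15°, cos 15°]] ≈ [[0.965926, -0.258819], [0.258819, 0.965926]]
[[0.965926, -0.258819], [0.258819, 0.965926]] × [-5, 2]ᵀ ≈ [-5.3473, 0.6378]ᵀ
Result: (-5.3473, 0.6378)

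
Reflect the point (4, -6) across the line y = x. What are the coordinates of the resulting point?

Reflection across line y = x: (4, -6) → (-6, 4)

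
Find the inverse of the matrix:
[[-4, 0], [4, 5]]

For [[a,b],[c,d]], inverse = (1/det)·[[d,-b],[-c,a]]
det = (-4)(5) - (0)(4) = -20 - 0 = -20
Inverse = (1/-20)·[[5, 0], [-4, -4]]
= [[-1/4, 0], [1/5, 1/5]]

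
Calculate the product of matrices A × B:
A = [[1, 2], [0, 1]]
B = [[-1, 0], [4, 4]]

Matrix multiplication:
C[0][0] = 1×-1 + 2×4 = 7
C[0][1] = 1×0 + 2×4 = 8
C[1][0] = 0×-1 + 1×4 = 4
C[1][1] = 0×0 + 1×4 = 4
Result: [[7, 8], [4, 4]]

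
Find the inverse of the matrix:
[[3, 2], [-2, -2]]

For [[a,b],[c,d]], inverse = (1/det)·[[d,-b],[-c,a]]
det = (3)(-2) - (2)(-2) = -6 - -4 = -2
Inverse = (1/-2)·[[-2, -2], [2, 3]]
= [[1, 1], [-1, -3/2]]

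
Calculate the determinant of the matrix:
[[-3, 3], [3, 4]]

For a 2×2 matrix [[a, b], [c, d]], det = ad - bc
det = (-3)(4) - (3)(3) = -12 - 9 = -21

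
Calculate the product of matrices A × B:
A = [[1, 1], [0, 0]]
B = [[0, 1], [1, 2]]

Matrix multiplication:
C[0][0] = 1×0 + 1×1 = 1
C[0][1] = 1×1 + 1×2 = 3
C[1][0] = 0×0 + 0×1 = 0
C[1][1] = 0×1 + 0×2 = 0
Result: [[1, 3], [0, 0]]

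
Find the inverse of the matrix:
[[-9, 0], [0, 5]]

For [[a,b],[c,d]], inverse = (1/det)·[[d,-b],[-c,a]]
det = (-9)(5) - (0)(0) = -45 - 0 = -45
Inverse = (1/-45)·[[5, 0], [0, -9]]
= [[-1/9, 0], [0, 1/5]]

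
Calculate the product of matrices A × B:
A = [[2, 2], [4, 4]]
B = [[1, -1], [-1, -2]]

Matrix multiplication:
C[0][0] = 2×1 + 2×-1 = 0
C[0][1] = 2×-1 + 2×-2 = -6
C[1][0] = 4×1 + 4×-1 = 0
C[1][1] = 4×-1 + 4×-2 = -12
Result: [[0, -6], [0, -12]]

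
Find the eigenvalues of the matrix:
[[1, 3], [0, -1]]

Characteristic equation: det(A - λI) = 0
λ² - (trace)λ + (det) = 0
trace = 1 + -1 = 0, det = (1)(-1) - (3)(0) = -1
λ² - (0)λ + (-1) = 0
λ = (0 ± √((0)² - 4·(-1))) / 2 = (0 ± √4) / 2
Solving: λ = -1, 1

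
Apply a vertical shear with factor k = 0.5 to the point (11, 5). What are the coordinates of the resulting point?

Shear matrix for vertical shear with factor k = 0.5:
[[1, 0], [0.50, 1]]
Result: (11, 5) → (11, 10.5)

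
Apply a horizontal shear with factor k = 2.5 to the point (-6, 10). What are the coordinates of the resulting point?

Shear matrix for horizontal shear with factor k = 2.5:
[[1, 2.50], [0, 1]]
Result: (-6, 10) → (19, 10)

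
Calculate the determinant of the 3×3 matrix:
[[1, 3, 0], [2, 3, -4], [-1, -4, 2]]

Expansion along first row:
det = 1·det([[3,-4],[-4,2]]) - 3·det([[2,-4],[-1,2]]) + 0·det([[2,3],[-1,-4]])
    = 1·(3·2 - -4·-4) - 3·(2·2 - -4·-1) + 0·(2·-4 - 3·-1)
    = 1·-10 - 3·0 + 0·-5
    = -10 + 0 + 0 = -10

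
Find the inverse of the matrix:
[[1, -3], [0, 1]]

For [[a,b],[c,d]], inverse = (1/det)·[[d,-b],[-c,a]]
det = (1)(1) - (-3)(0) = 1 - 0 = 1
Inverse = [[1, 3], [0, 1]]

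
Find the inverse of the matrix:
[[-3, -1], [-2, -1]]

For [[a,b],[c,d]], inverse = (1/det)·[[d,-b],[-c,a]]
det = (-3)(-1) - (-1)(-2) = 3 - 2 = 1
Inverse = [[-1, 1], [2, -3]]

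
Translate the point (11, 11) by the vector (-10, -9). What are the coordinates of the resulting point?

Translation by (-10, -9) (homogeneous matrix [[1, 0, -10], [0, 1, -9], [0, 0, 1]]):
x' = 11 + -10 = 1
y' = 11 + -9 = 2
Result: (1, 2)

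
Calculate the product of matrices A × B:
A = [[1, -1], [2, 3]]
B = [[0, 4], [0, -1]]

Matrix multiplication:
C[0][0] = 1×0 + -1×0 = 0
C[0][1] = 1×4 + -1×-1 = 5
C[1][0] = 2×0 + 3×0 = 0
C[1][1] = 2×4 + 3×-1 = 5
Result: [[0, 5], [0, 5]]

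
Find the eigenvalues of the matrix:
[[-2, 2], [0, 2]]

Characteristic equation: det(A - λI) = 0
λ² - (trace)λ + (det) = 0
trace = -2 + 2 = 0, det = (-2)(2) - (2)(0) = -4
λ² - (0)λ + (-4) = 0
λ = (0 ± √((0)² - 4·(-4))) / 2 = (0 ± √16) / 2
Solving: λ = -2, 2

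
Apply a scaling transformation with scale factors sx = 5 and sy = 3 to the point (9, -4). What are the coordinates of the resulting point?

Scaling matrix:
[[5, 0], [0, 3]]
Result: (9 × 5, -4 × 3) = (45, -12)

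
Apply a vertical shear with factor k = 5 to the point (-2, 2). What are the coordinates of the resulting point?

Shear matrix for vertical shear with factor k = 5:
[[1, 0], [5, 1]]
Result: (-2, 2) → (-2, -8)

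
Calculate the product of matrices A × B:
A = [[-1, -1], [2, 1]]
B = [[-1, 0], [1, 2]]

Matrix multiplication:
C[0][0] = -1×-1 + -1×1 = 0
C[0][1] = -1×0 + -1×2 = -2
C[1][0] = 2×-1 + 1×1 = -1
C[1][1] = 2×0 + 1×2 = 2
Result: [[0, -2], [-1, 2]]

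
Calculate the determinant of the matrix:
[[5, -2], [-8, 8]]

For a 2×2 matrix [[a, b], [c, d]], det = ad - bc
det = (5)(8) - (-2)(-8) = 40 - 16 = 24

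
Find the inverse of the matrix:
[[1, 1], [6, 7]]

For [[a,b],[c,d]], inverse = (1/det)·[[d,-b],[-c,a]]
det = (1)(7) - (1)(6) = 7 - 6 = 1
Inverse = [[7, -1], [-6, 1]]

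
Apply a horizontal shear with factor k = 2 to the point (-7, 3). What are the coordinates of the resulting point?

Shear matrix for horizontal shear with factor k = 2:
[[1, 2], [0, 1]]
Result: (-7, 3) → (-1, 3)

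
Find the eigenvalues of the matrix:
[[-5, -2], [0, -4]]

Characteristic equation: det(A - λI) = 0
λ² - (trace)λ + (det) = 0
trace = -5 + -4 = -9, det = (-5)(-4) - (-2)(0) = 20
λ² - (-9)λ + (20) = 0
λ = (-9 ± √((-9)² - 4·(20))) / 2 = (-9 ± √1) / 2
Solving: λ = -5, -4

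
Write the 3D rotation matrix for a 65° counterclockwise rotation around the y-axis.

Rotation matrix for counterclockwise 65° around y-axis:
cos(65°) = 0.4226, sin(65°) = 0.9063
Result: [[0.4226, 0, 0.9063], [0, 1, 0], [-0.9063, 0, 0.4226]]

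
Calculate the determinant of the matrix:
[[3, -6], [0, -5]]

For a 2×2 matrix [[a, b], [c, d]], det = ad - bc
det = (3)(-5) - (-6)(0) = -15 - 0 = -15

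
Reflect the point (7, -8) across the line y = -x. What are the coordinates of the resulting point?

Reflection across line y = -x: (7, -8) → (8, -7)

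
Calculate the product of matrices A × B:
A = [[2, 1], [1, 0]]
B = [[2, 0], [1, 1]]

Matrix multiplication:
C[0][0] = 2×2 + 1×1 = 5
C[0][1] = 2×0 + 1×1 = 1
C[1][0] = 1×2 + 0×1 = 2
C[1][1] = 1×0 + 0×1 = 0
Result: [[5, 1], [2, 0]]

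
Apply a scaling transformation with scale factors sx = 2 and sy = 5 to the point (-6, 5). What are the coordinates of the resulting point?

Scaling matrix:
[[2, 0], [0, 5]]
Result: (-6 × 2, 5 × 5) = (-12, 25)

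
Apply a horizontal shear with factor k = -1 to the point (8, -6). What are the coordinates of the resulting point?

Shear matrix for horizontal shear with factor k = -1:
[[1, -1], [0, 1]]
Result: (8, -6) → (14, -6)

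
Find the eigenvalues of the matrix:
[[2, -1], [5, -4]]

Characteristic equation: det(A - λI) = 0
λ² - (trace)λ + (det) = 0
trace = 2 + -4 = -2, det = (2)(-4) - (-1)(5) = -3
λ² - (-2)λ + (-3) = 0
λ = (-2 ± √((-2)² - 4·(-3))) / 2 = (-2 ± √16) / 2
Solving: λ = -3, 1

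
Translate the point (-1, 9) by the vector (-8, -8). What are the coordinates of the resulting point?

Translation by (-8, -8) (homogeneous matrix [[1, 0, -8], [0, 1, -8], [0, 0, 1]]):
x' = -1 + -8 = -9
y' = 9 + -8 = 1
Result: (-9, 1)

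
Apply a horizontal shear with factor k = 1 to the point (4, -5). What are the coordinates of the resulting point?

Shear matrix for horizontal shear with factor k = 1:
[[1, 1], [0, 1]]
Result: (4, -5) → (-1, -5)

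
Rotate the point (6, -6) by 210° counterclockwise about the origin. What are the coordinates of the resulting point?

Rotation matrix for 210°: [[cos 210°, -sin 210°], [sin 210°, cos 210°]] ≈ [[-0.866025, 0.500000], [-0.500000, -0.866025]]
[[-0.866025, 0.500000], [-0.500000, -0.866025]] × [6, -6]ᵀ ≈ [-8.1962, 2.1962]ᵀ
Result: (-8.1962, 2.1962)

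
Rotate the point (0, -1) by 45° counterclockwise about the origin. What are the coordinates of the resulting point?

Rotation matrix for 45°: [[cos 45°, -sin 45°], [sin 45°, cos 45°]] ≈ [[0.707107, -0.707107], [0.707107, 0.707107]]
[[0.707107, -0.707107], [0.707107, 0.707107]] × [0, -1]ᵀ ≈ [0.7071, -0.7071]ᵀ
Result: (0.7071, -0.7071)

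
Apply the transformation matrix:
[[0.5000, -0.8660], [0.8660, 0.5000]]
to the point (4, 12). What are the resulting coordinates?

Matrix multiplication:
[[0.5000, -0.8660], [0.8660, 0.5000]] × [4, 12]ᵀ
= [(0.5000)(4) + (-0.8660)(12), (0.8660)(4) + (0.5000)(12)]ᵀ
= [-8.3920, 9.4640]ᵀ
Result: (-8.3920, 9.4640)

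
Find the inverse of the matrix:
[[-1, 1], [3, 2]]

For [[a,b],[c,d]], inverse = (1/det)·[[d,-b],[-c,a]]
det = (-1)(2) - (1)(3) = -2 - 3 = -5
Inverse = (1/-5)·[[2, -1], [-3, -1]]
= [[-2/5, 1/5], [3/5, 1/5]]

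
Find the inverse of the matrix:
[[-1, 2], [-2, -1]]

For [[a,b],[c,d]], inverse = (1/det)·[[d,-b],[-c,a]]
det = (-1)(-1) - (2)(-2) = 1 - -4 = 5
Inverse = (1/5)·[[-1, -2], [2, -1]]
= [[-1/5, -2/5], [2/5, -1/5]]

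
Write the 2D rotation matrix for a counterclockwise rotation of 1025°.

Rotation matrix formula: [[cos θ, -sin θ], [sin θ, cos θ]]
For θ = 1025°:
cos(1025°) = 0.5736
sin(1025°) = -0.8192
Result: [[0.5736, 0.8192], [-0.8192, 0.5736]]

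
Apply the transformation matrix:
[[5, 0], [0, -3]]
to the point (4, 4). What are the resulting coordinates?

Matrix multiplication:
[[5, 0], [0, -3]] × [4, 4]ᵀ
= [(5)(4) + (0)(4), (0)(4) + (-3)(4)]ᵀ
= [20, -12]ᵀ
Result: (20, -12)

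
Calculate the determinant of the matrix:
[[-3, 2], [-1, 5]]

For a 2×2 matrix [[a, b], [c, d]], det = ad - bc
det = (-3)(5) - (2)(-1) = -15 - -2 = -13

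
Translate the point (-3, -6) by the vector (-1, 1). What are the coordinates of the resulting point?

Translation by (-1, 1) (homogeneous matrix [[1, 0, -1], [0, 1, 1], [0, 0, 1]]):
x' = -3 + -1 = -4
y' = -6 + 1 = -5
Result: (-4, -5)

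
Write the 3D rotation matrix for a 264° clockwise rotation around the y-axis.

Rotation matrix for clockwise 264° around y-axis:
A clockwise rotation by 264° is a counterclockwise rotation by -264°.
cos(-264°) = -0.1045, sin(-264°) = 0.9945
Result: [[-0.1045, 0, 0.9945], [0, 1, 0], [-0.9945, 0, -0.1045]]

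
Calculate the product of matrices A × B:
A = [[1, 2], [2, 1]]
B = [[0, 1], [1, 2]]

Matrix multiplication:
C[0][0] = 1×0 + 2×1 = 2
C[0][1] = 1×1 + 2×2 = 5
C[1][0] = 2×0 + 1×1 = 1
C[1][1] = 2×1 + 1×2 = 4
Result: [[2, 5], [1, 4]]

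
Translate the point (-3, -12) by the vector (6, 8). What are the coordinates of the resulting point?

Translation by (6, 8) (homogeneous matrix [[1, 0, 6], [0, 1, 8], [0, 0, 1]]):
x' = -3 + 6 = 3
y' = -12 + 8 = -4
Result: (3, -4)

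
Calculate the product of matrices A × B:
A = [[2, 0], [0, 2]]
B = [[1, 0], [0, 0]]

Matrix multiplication:
C[0][0] = 2×1 + 0×0 = 2
C[0][1] = 2×0 + 0×0 = 0
C[1][0] = 0×1 + 2×0 = 0
C[1][1] = 0×0 + 2×0 = 0
Result: [[2, 0], [0, 0]]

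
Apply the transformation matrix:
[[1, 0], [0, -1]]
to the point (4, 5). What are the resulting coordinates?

Matrix multiplication:
[[1, 0], [0, -1]] × [4, 5]ᵀ
= [(1)(4) + (0)(5), (0)(4) + (-1)(5)]ᵀ
= [4, -5]ᵀ
Result: (4, -5)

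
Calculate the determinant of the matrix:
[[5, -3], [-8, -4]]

For a 2×2 matrix [[a, b], [c, d]], det = ad - bc
det = (5)(-4) - (-3)(-8) = -20 - 24 = -44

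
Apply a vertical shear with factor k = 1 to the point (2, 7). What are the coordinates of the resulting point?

Shear matrix for vertical shear with factor k = 1:
[[1, 0], [1, 1]]
Result: (2, 7) → (2, 9)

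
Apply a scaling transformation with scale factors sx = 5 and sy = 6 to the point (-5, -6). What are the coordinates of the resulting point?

Scaling matrix:
[[5, 0], [0, 6]]
Result: (-5 × 5, -6 × 6) = (-25, -36)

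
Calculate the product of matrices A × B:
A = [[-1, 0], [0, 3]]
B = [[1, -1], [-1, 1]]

Matrix multiplication:
C[0][0] = -1×1 + 0×-1 = -1
C[0][1] = -1×-1 + 0×1 = 1
C[1][0] = 0×1 + 3×-1 = -3
C[1][1] = 0×-1 + 3×1 = 3
Result: [[-1, 1], [-3, 3]]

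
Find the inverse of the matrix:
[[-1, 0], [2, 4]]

For [[a,b],[c,d]], inverse = (1/det)·[[d,-b],[-c,a]]
det = (-1)(4) - (0)(2) = -4 - 0 = -4
Inverse = (1/-4)·[[4, 0], [-2, -1]]
= [[-1, 0], [1/2, 1/4]]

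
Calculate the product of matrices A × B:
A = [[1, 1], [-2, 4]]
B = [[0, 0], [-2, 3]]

Matrix multiplication:
C[0][0] = 1×0 + 1×-2 = -2
C[0][1] = 1×0 + 1×3 = 3
C[1][0] = -2×0 + 4×-2 = -8
C[1][1] = -2×0 + 4×3 = 12
Result: [[-2, 3], [-8, 12]]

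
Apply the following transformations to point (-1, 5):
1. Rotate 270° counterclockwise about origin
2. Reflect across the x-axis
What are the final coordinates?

Step 1: Rotate 270° → (5, 1)
Step 2: Reflect across x-axis → (5, -1)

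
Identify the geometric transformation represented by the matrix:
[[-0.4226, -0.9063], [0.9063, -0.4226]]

This matrix represents: rotation by 115° counterclockwise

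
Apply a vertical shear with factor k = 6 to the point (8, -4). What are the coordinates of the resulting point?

Shear matrix for vertical shear with factor k = 6:
[[1, 0], [6, 1]]
Result: (8, -4) → (8, 44)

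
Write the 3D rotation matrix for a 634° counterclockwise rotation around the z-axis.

Rotation matrix for counterclockwise 634° around z-axis:
cos(634°) = 0.0698, sin(634°) = -0.9976
Result: [[0.0698, 0.9976, 0], [-0.9976, 0.0698, 0], [0, 0, 1]]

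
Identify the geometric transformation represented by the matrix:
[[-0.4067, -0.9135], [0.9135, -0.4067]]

This matrix represents: rotation by 114° counterclockwise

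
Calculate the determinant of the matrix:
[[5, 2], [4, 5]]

For a 2×2 matrix [[a, b], [c, d]], det = ad - bc
det = (5)(5) - (2)(4) = 25 - 8 = 17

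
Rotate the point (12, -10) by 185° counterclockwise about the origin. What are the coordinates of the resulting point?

Rotation matrix for 185°: [[cos 185°, -sin 185°], [sin 185°, cos 185°]] ≈ [[-0.996195, 0.087156], [-0.087156, -0.996195]]
[[-0.996195, 0.087156], [-0.087156, -0.996195]] × [12, -10]ᵀ ≈ [-12.8259, 8.9161]ᵀ
Result: (-12.8259, 8.9161)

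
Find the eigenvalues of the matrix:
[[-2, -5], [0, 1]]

Characteristic equation: det(A - λI) = 0
λ² - (trace)λ + (det) = 0
trace = -2 + 1 = -1, det = (-2)(1) - (-5)(0) = -2
λ² - (-1)λ + (-2) = 0
λ = (-1 ± √((-1)² - 4·(-2))) / 2 = (-1 ± √9) / 2
Solving: λ = -2, 1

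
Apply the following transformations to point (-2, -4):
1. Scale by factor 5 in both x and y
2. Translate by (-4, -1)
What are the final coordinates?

Step 1: Scale (-2, -4) by 5 → (-10, -20)
Step 2: Translate by (-4, -1) → (-14, -21)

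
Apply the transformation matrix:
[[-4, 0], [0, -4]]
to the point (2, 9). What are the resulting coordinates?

Matrix multiplication:
[[-4, 0], [0, -4]] × [2, 9]ᵀ
= [(-4)(2) + (0)(9), (0)(2) + (-4)(9)]ᵀ
= [-8, -36]ᵀ
Result: (-8, -36)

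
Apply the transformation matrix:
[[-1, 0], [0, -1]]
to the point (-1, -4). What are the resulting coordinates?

Matrix multiplication:
[[-1, 0], [0, -1]] × [-1, -4]ᵀ
= [(-1)(-1) + (0)(-4), (0)(-1) + (-1)(-4)]ᵀ
= [1, 4]ᵀ
Result: (1, 4)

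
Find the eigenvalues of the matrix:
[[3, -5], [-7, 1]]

Characteristic equation: det(A - λI) = 0
λ² - (trace)λ + (det) = 0
trace = 3 + 1 = 4, det = (3)(1) - (-5)(-7) = -32
λ² - (4)λ + (-32) = 0
λ = (4 ± √((4)² - 4·(-32))) / 2 = (4 ± √144) / 2
Solving: λ = -4, 8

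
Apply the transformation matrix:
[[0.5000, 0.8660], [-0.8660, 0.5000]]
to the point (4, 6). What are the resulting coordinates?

Matrix multiplication:
[[0.5000, 0.8660], [-0.8660, 0.5000]] × [4, 6]ᵀ
= [(0.5000)(4) + (0.8660)(6), (-0.8660)(4) + (0.5000)(6)]ᵀ
= [7.1960, -0.4640]ᵀ
Result: (7.1960, -0.4640)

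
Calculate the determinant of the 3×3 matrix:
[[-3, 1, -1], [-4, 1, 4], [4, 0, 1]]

Expansion along first row:
det = -3·det([[1,4],[0,1]]) - 1·det([[-4,4],[4,1]]) + -1·det([[-4,1],[4,0]])
    = -3·(1·1 - 4·0) - 1·(-4·1 - 4·4) + -1·(-4·0 - 1·4)
    = -3·1 - 1·-20 + -1·-4
    = -3 + 20 + 4 = 21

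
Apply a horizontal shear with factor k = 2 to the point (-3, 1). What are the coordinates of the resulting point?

Shear matrix for horizontal shear with factor k = 2:
[[1, 2], [0, 1]]
Result: (-3, 1) → (-1, 1)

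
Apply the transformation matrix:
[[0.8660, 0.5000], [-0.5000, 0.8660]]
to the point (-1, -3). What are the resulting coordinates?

Matrix multiplication:
[[0.8660, 0.5000], [-0.5000, 0.8660]] × [-1, -3]ᵀ
= [(0.8660)(-1) + (0.5000)(-3), (-0.5000)(-1) + (0.8660)(-3)]ᵀ
= [-2.3660, -2.0980]ᵀ
Result: (-2.3660, -2.0980)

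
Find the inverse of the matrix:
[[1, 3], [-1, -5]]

For [[a,b],[c,d]], inverse = (1/det)·[[d,-b],[-c,a]]
det = (1)(-5) - (3)(-1) = -5 - -3 = -2
Inverse = (1/-2)·[[-5, -3], [1, 1]]
= [[5/2, 3/2], [-1/2, -1/2]]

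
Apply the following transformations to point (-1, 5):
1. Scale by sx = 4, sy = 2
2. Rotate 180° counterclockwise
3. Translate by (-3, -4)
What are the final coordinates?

Step 1: Scale → (-4, 10)
Step 2: Rotate 180° → (4, -10)
Step 3: Translate → (1, -14)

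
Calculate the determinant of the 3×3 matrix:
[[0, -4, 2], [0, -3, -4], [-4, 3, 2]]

Expansion along first row:
det = 0·det([[-3,-4],[3,2]]) - -4·det([[0,-4],[-4,2]]) + 2·det([[0,-3],[-4,3]])
    = 0·(-3·2 - -4·3) - -4·(0·2 - -4·-4) + 2·(0·3 - -3·-4)
    = 0·6 - -4·-16 + 2·-12
    = 0 + -64 + -24 = -88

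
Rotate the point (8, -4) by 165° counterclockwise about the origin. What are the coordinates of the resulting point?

Rotation matrix for 165°: [[cos 165°, -sin 165°], [sin 165°, cos 165°]] ≈ [[-0.965926, -0.258819], [0.258819, -0.965926]]
[[-0.965926, -0.258819], [0.258819, -0.965926]] × [8, -4]ᵀ ≈ [-6.6921, 5.9343]ᵀ
Result: (-6.6921, 5.9343)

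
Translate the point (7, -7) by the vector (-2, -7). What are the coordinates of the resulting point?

Translation by (-2, -7) (homogeneous matrix [[1, 0, -2], [0, 1, -7], [0, 0, 1]]):
x' = 7 + -2 = 5
y' = -7 + -7 = -14
Result: (5, -14)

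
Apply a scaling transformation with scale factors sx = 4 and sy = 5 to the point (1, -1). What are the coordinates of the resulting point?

Scaling matrix:
[[4, 0], [0, 5]]
Result: (1 × 4, -1 × 5) = (4, -5)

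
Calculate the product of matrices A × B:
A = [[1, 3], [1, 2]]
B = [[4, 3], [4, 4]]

Matrix multiplication:
C[0][0] = 1×4 + 3×4 = 16
C[0][1] = 1×3 + 3×4 = 15
C[1][0] = 1×4 + 2×4 = 12
C[1][1] = 1×3 + 2×4 = 11
Result: [[16, 15], [12, 11]]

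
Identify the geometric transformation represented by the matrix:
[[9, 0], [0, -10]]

This matrix represents: non-uniform scaling by sx = 9, sy = -10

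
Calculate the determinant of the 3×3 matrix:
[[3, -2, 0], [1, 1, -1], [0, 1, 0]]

Expansion along first row:
det = 3·det([[1,-1],[1,0]]) - -2·det([[1,-1],[0,0]]) + 0·det([[1,1],[0,1]])
    = 3·(1·0 - -1·1) - -2·(1·0 - -1·0) + 0·(1·1 - 1·0)
    = 3·1 - -2·0 + 0·1
    = 3 + 0 + 0 = 3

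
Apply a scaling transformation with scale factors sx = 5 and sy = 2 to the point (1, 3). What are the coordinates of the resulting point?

Scaling matrix:
[[5, 0], [0, 2]]
Result: (1 × 5, 3 × 2) = (5, 6)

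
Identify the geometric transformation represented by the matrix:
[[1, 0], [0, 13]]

This matrix represents: non-uniform scaling by sx = 1, sy = 13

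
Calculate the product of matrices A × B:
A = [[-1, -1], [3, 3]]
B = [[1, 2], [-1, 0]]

Matrix multiplication:
C[0][0] = -1×1 + -1×-1 = 0
C[0][1] = -1×2 + -1×0 = -2
C[1][0] = 3×1 + 3×-1 = 0
C[1][1] = 3×2 + 3×0 = 6
Result: [[0, -2], [0, 6]]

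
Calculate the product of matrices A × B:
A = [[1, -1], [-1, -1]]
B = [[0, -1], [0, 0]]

Matrix multiplication:
C[0][0] = 1×0 + -1×0 = 0
C[0][1] = 1×-1 + -1×0 = -1
C[1][0] = -1×0 + -1×0 = 0
C[1][1] = -1×-1 + -1×0 = 1
Result: [[0, -1], [0, 1]]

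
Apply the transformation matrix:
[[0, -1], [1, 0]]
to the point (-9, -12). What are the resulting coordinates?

Matrix multiplication:
[[0, -1], [1, 0]] × [-9, -12]ᵀ
= [(0)(-9) + (-1)(-12), (1)(-9) + (0)(-12)]ᵀ
= [12, -9]ᵀ
Result: (12, -9)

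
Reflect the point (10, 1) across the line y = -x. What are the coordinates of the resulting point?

Reflection across line y = -x: (10, 1) → (-1, -10)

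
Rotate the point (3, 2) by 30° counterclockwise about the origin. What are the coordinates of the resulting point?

Rotation matrix for 30°: [[cos 30°, -sin 30°], [sin 30°, cos 30°]] ≈ [[0.866025, -0.500000], [0.500000, 0.866025]]
[[0.866025, -0.500000], [0.500000, 0.866025]] × [3, 2]ᵀ ≈ [1.5981, 3.2321]ᵀ
Result: (1.5981, 3.2321)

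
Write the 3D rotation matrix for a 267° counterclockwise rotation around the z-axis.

Rotation matrix for counterclockwise 267° around z-axis:
cos(267°) = -0.0523, sin(267°) = -0.9986
Result: [[-0.0523, 0.9986, 0], [-0.9986, -0.0523, 0], [0, 0, 1]]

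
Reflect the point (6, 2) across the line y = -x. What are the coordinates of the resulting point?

Reflection across line y = -x: (6, 2) → (-2, -6)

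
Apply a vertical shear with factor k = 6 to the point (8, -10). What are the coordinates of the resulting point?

Shear matrix for vertical shear with factor k = 6:
[[1, 0], [6, 1]]
Result: (8, -10) → (8, 38)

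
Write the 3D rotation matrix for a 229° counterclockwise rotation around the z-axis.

Rotation matrix for counterclockwise 229° around z-axis:
cos(229°) = -0.6561, sin(229°) = -0.7547
Result: [[-0.6561, 0.7547, 0], [-0.7547, -0.6561, 0], [0, 0, 1]]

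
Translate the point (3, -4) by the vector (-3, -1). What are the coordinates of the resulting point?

Translation by (-3, -1) (homogeneous matrix [[1, 0, -3], [0, 1, -1], [0, 0, 1]]):
x' = 3 + -3 = 0
y' = -4 + -1 = -5
Result: (0, -5)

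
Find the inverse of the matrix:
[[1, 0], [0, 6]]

For [[a,b],[c,d]], inverse = (1/det)·[[d,-b],[-c,a]]
det = (1)(6) - (0)(0) = 6 - 0 = 6
Inverse = (1/6)·[[6, 0], [0, 1]]
= [[1, 0], [0, 1/6]]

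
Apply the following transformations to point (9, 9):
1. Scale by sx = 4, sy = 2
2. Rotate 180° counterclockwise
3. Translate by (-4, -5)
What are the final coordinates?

Step 1: Scale → (36, 18)
Step 2: Rotate 180° → (-36, -18)
Step 3: Translate → (-40, -23)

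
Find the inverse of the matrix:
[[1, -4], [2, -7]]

For [[a,b],[c,d]], inverse = (1/det)·[[d,-b],[-c,a]]
det = (1)(-7) - (-4)(2) = -7 - -8 = 1
Inverse = [[-7, 4], [-2, 1]]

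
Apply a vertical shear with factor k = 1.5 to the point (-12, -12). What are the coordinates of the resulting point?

Shear matrix for vertical shear with factor k = 1.5:
[[1, 0], [1.50, 1]]
Result: (-12, -12) → (-12, -30)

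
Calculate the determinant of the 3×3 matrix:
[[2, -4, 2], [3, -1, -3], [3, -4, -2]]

Expansion along first row:
det = 2·det([[-1,-3],[-4,-2]]) - -4·det([[3,-3],[3,-2]]) + 2·det([[3,-1],[3,-4]])
    = 2·(-1·-2 - -3·-4) - -4·(3·-2 - -3·3) + 2·(3·-4 - -1·3)
    = 2·-10 - -4·3 + 2·-9
    = -20 + 12 + -18 = -26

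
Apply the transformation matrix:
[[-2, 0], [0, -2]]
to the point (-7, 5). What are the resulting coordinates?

Matrix multiplication:
[[-2, 0], [0, -2]] × [-7, 5]ᵀ
= [(-2)(-7) + (0)(5), (0)(-7) + (-2)(5)]ᵀ
= [14, -10]ᵀ
Result: (14, -10)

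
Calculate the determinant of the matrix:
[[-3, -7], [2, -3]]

For a 2×2 matrix [[a, b], [c, d]], det = ad - bc
det = (-3)(-3) - (-7)(2) = 9 - -14 = 23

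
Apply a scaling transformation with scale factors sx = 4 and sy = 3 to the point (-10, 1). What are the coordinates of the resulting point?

Scaling matrix:
[[4, 0], [0, 3]]
Result: (-10 × 4, 1 × 3) = (-40, 3)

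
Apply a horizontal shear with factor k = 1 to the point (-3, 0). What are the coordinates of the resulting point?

Shear matrix for horizontal shear with factor k = 1:
[[1, 1], [0, 1]]
Result: (-3, 0) → (-3, 0)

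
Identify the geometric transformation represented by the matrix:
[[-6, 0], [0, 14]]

This matrix represents: non-uniform scaling by sx = -6, sy = 14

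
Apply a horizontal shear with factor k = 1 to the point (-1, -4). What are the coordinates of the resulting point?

Shear matrix for horizontal shear with factor k = 1:
[[1, 1], [0, 1]]
Result: (-1, -4) → (-5, -4)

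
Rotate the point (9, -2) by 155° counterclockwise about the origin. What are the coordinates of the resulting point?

Rotation matrix for 155°: [[cos 155°, -sin 155°], [sin 155°, cos 155°]] ≈ [[-0.906308, -0.422618], [0.422618, -0.906308]]
[[-0.906308, -0.422618], [0.422618, -0.906308]] × [9, -2]ᵀ ≈ [-7.3115, 5.6162]ᵀ
Result: (-7.3115, 5.6162)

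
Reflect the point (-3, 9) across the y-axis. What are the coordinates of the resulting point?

Reflection across y-axis: (-3, 9) → (3, 9)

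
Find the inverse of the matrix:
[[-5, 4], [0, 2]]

For [[a,b],[c,d]], inverse = (1/det)·[[d,-b],[-c,a]]
det = (-5)(2) - (4)(0) = -10 - 0 = -10
Inverse = (1/-10)·[[2, -4], [0, -5]]
= [[-1/5, 2/5], [0, 1/2]]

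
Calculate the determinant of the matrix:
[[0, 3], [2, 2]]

For a 2×2 matrix [[a, b], [c, d]], det = ad - bc
det = (0)(2) - (3)(2) = 0 - 6 = -6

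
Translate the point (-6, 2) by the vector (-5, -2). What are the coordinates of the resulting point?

Translation by (-5, -2) (homogeneous matrix [[1, 0, -5], [0, 1, -2], [0, 0, 1]]):
x' = -6 + -5 = -11
y' = 2 + -2 = 0
Result: (-11, 0)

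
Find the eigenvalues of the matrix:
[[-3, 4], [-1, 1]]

Characteristic equation: det(A - λI) = 0
λ² - (trace)λ + (det) = 0
trace = -3 + 1 = -2, det = (-3)(1) - (4)(-1) = 1
λ² - (-2)λ + (1) = 0
λ = (-2 ± √((-2)² - 4·(1))) / 2 = (-2 ± √0) / 2
Solving: λ = -1, -1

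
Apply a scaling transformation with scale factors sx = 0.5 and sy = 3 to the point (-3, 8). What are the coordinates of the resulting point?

Scaling matrix:
[[0.50, 0], [0, 3]]
Result: (-3 × 0.5, 8 × 3) = (-1.5, 24)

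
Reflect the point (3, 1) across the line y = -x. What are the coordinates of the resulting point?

Reflection across line y = -x: (3, 1) → (-1, -3)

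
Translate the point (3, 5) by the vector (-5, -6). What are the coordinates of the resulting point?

Translation by (-5, -6) (homogeneous matrix [[1, 0, -5], [0, 1, -6], [0, 0, 1]]):
x' = 3 + -5 = -2
y' = 5 + -6 = -1
Result: (-2, -1)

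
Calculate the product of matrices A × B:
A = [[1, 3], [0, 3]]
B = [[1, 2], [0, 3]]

Matrix multiplication:
C[0][0] = 1×1 + 3×0 = 1
C[0][1] = 1×2 + 3×3 = 11
C[1][0] = 0×1 + 3×0 = 0
C[1][1] = 0×2 + 3×3 = 9
Result: [[1, 11], [0, 9]]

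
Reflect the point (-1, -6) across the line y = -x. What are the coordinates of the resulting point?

Reflection across line y = -x: (-1, -6) → (6, 1)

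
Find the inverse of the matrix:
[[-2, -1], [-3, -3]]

For [[a,b],[c,d]], inverse = (1/det)·[[d,-b],[-c,a]]
det = (-2)(-3) - (-1)(-3) = 6 - 3 = 3
Inverse = (1/3)·[[-3, 1], [3, -2]]
= [[-1, 1/3], [1, -2/3]]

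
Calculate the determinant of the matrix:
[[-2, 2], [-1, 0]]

For a 2×2 matrix [[a, b], [c, d]], det = ad - bc
det = (-2)(0) - (2)(-1) = 0 - -2 = 2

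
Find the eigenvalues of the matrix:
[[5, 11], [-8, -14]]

Characteristic equation: det(A - λI) = 0
λ² - (trace)λ + (det) = 0
trace = 5 + -14 = -9, det = (5)(-14) - (11)(-8) = 18
λ² - (-9)λ + (18) = 0
λ = (-9 ± √((-9)² - 4·(18))) / 2 = (-9 ± √9) / 2
Solving: λ = -6, -3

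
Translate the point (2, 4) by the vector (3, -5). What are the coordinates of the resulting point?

Translation by (3, -5) (homogeneous matrix [[1, 0, 3], [0, 1, -5], [0, 0, 1]]):
x' = 2 + 3 = 5
y' = 4 + -5 = -1
Result: (5, -1)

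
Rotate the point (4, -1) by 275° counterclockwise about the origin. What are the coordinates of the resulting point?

Rotation matrix for 275°: [[cos 275°, -sin 275°], [sin 275°, cos 275°]] ≈ [[0.087156, 0.996195], [-0.996195, 0.087156]]
[[0.087156, 0.996195], [-0.996195, 0.087156]] × [4, -1]ᵀ ≈ [-0.6476, -4.0719]ᵀ
Result: (-0.6476, -4.0719)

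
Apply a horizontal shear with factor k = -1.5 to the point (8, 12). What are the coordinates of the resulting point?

Shear matrix for horizontal shear with factor k = -1.5:
[[1, -1.50], [0, 1]]
Result: (8, 12) → (-10, 12)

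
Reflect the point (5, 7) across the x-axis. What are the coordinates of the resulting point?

Reflection across x-axis: (5, 7) → (5, -7)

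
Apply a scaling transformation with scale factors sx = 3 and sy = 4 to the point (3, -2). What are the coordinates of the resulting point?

Scaling matrix:
[[3, 0], [0, 4]]
Result: (3 × 3, -2 × 4) = (9, -8)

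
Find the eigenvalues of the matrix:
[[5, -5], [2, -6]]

Characteristic equation: det(A - λI) = 0
λ² - (trace)λ + (det) = 0
trace = 5 + -6 = -1, det = (5)(-6) - (-5)(2) = -20
λ² - (-1)λ + (-20) = 0
λ = (-1 ± √((-1)² - 4·(-20))) / 2 = (-1 ± √81) / 2
Solving: λ = -5, 4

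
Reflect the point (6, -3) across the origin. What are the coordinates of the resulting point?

Reflection across origin: (6, -3) → (-6, 3)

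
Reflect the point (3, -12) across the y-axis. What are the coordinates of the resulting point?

Reflection across y-axis: (3, -12) → (-3, -12)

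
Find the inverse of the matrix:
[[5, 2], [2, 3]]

For [[a,b],[c,d]], inverse = (1/det)·[[d,-b],[-c,a]]
det = (5)(3) - (2)(2) = 15 - 4 = 11
Inverse = (1/11)·[[3, -2], [-2, 5]]
= [[3/11, -2/11], [-2/11, 5/11]]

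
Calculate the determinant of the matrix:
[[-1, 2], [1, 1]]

For a 2×2 matrix [[a, b], [c, d]], det = ad - bc
det = (-1)(1) - (2)(1) = -1 - 2 = -3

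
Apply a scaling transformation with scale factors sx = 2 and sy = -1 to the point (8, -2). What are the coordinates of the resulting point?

Scaling matrix:
[[2, 0], [0, -1]]
Result: (8 × 2, -2 × -1) = (16, 2)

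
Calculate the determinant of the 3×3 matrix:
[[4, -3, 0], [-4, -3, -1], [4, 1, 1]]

Expansion along first row:
det = 4·det([[-3,-1],[1,1]]) - -3·det([[-4,-1],[4,1]]) + 0·det([[-4,-3],[4,1]])
    = 4·(-3·1 - -1·1) - -3·(-4·1 - -1·4) + 0·(-4·1 - -3·4)
    = 4·-2 - -3·0 + 0·8
    = -8 + 0 + 0 = -8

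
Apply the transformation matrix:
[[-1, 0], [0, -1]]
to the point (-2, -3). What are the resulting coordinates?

Matrix multiplication:
[[-1, 0], [0, -1]] × [-2, -3]ᵀ
= [(-1)(-2) + (0)(-3), (0)(-2) + (-1)(-3)]ᵀ
= [2, 3]ᵀ
Result: (2, 3)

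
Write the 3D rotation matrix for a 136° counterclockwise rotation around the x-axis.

Rotation matrix for counterclockwise 136° around x-axis:
cos(136°) = -0.7193, sin(136°) = 0.6947
Result: [[1, 0, 0], [0, -0.7193, -0.6947], [0, 0.6947, -0.7193]]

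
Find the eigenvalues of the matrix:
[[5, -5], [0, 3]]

Characteristic equation: det(A - λI) = 0
λ² - (trace)λ + (det) = 0
trace = 5 + 3 = 8, det = (5)(3) - (-5)(0) = 15
λ² - (8)λ + (15) = 0
λ = (8 ± √((8)² - 4·(15))) / 2 = (8 ± √4) / 2
Solving: λ = 3, 5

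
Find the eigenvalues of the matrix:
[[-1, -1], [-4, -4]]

Characteristic equation: det(A - λI) = 0
λ² - (trace)λ + (det) = 0
trace = -1 + -4 = -5, det = (-1)(-4) - (-1)(-4) = 0
λ² - (-5)λ + (0) = 0
λ = (-5 ± √((-5)² - 4·(0))) / 2 = (-5 ± √25) / 2
Solving: λ = -5, 0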